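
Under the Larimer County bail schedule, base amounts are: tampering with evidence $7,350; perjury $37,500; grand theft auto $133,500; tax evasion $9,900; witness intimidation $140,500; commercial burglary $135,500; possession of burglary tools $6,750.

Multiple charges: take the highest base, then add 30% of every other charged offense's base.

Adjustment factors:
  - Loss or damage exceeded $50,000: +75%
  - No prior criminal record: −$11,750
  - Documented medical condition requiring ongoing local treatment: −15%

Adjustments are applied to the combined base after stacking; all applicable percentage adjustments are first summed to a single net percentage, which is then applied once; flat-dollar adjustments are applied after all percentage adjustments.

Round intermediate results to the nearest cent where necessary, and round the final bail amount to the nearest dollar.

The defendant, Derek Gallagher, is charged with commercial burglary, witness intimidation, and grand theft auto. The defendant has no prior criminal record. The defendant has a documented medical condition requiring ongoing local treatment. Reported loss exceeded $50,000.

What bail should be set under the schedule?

Base amounts from the schedule: commercial burglary $135,500; witness intimidation $140,500; grand theft auto $133,500.
Stacking rule: highest base plus 30% of each additional charge. Highest is witness intimidation at $140,500. Additional: $135,500 × 30% = $40,650; $133,500 × 30% = $40,050. Combined base = $140,500 + $80,700 = $221,200.
Net percentage adjustment: +75% −15% = +60%. $221,200 × 1.6 = $353,920.
No prior criminal record (−$11,750 flat): $353,920 − $11,750 = $342,170.

$342,170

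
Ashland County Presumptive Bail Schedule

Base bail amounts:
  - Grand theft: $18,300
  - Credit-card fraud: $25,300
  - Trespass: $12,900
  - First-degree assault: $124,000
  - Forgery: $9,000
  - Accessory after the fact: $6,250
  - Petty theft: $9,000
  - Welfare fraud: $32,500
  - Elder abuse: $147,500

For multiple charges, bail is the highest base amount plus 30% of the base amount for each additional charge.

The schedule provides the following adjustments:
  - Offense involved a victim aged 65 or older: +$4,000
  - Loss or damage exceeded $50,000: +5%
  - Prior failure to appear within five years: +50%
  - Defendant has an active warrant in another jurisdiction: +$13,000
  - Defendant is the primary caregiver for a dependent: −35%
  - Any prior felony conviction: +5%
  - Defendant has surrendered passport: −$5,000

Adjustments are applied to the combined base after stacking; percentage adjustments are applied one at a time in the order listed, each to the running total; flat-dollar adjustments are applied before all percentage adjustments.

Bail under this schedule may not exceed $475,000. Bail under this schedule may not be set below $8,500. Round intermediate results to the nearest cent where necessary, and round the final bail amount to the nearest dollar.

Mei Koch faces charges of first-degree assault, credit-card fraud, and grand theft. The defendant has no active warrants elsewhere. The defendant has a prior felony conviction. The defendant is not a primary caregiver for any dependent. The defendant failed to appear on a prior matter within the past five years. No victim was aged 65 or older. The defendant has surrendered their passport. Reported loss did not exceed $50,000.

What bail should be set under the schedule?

Base amounts from the schedule: first-degree assault $124,000; credit-card fraud $25,300; grand theft $18,300.
Stacking rule: highest base plus 30% of each additional charge. Highest is first-degree assault at $124,000. Additional: $25,300 × 30% = $7,590; $18,300 × 30% = $5,490. Combined base = $124,000 + $13,080 = $137,080.
Defendant has surrendered passport (−$5,000 flat): $137,080 − $5,000 = $132,080.
Prior failure to appear within five years (+50%): $132,080 × 1.5 = $198,120.
Any prior felony conviction (+5%): $198,120 × 1.05 = $208,026.
$208,026 is within the $475,000 maximum.
$208,026 is at or above the $8,500 minimum.

$208,026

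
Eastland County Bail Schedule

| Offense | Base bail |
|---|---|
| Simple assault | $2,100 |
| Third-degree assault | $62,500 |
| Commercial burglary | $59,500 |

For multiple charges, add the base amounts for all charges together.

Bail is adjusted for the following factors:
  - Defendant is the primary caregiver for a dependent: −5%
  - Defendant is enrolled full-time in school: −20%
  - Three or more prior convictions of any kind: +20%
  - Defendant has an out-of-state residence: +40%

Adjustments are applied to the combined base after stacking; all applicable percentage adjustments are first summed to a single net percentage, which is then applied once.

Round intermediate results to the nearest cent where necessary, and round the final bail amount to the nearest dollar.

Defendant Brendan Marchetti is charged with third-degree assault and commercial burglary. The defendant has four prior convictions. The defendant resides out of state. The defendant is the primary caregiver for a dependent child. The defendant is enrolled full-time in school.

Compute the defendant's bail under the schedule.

Base amounts from the schedule: third-degree assault $62,500; commercial burglary $59,500.
Stacking rule: sum of all bases. $62,500 + $59,500 = $122,000.
Net percentage adjustment: −5% −20% +20% +40% = +35%. $122,000 × 1.35 = $164,700.

$164,700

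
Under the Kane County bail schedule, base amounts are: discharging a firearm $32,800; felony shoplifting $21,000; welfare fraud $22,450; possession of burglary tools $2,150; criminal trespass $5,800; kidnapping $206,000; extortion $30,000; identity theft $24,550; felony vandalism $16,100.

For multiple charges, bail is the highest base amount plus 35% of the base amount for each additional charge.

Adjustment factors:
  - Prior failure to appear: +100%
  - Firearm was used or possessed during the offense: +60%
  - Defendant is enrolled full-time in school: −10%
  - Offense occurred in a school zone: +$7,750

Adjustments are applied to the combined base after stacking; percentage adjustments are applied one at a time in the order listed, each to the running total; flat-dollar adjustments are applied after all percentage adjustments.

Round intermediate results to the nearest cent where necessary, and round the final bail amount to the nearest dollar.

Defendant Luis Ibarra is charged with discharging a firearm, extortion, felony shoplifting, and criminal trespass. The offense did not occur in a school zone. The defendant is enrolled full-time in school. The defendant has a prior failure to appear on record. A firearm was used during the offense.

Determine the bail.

Base amounts from the schedule: discharging a firearm $32,800; extortion $30,000; felony shoplifting $21,000; criminal trespass $5,800.
Stacking rule: highest base plus 35% of each additional charge. Highest is discharging a firearm at $32,800. Additional: $30,000 × 35% = $10,500; $21,000 × 35% = $7,350; $5,800 × 35% = $2,030. Combined base = $32,800 + $19,880 = $52,680.
Prior failure to appear (+100%): $52,680 × 2 = $105,360.
Firearm was used or possessed during the offense (+60%): $105,360 × 1.6 = $168,576.
Defendant is enrolled full-time in school (−10%): $168,576 × 0.9 = $151,718.40.
Rounded to the nearest dollar: $151,718.

$151,718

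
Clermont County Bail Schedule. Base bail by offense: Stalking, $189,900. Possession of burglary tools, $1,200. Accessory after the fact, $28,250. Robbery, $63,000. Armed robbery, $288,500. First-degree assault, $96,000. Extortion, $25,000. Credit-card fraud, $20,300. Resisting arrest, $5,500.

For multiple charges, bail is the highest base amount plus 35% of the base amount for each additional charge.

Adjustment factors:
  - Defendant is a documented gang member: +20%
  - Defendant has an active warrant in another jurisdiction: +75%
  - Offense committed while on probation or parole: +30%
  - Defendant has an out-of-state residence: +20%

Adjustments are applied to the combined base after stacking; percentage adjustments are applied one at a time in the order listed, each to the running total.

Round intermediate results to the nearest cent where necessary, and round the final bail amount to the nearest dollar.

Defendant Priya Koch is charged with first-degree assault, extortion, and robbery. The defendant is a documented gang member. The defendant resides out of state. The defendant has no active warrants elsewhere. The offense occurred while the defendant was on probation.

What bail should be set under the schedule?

$237,370

Base amounts from the schedule: first-degree assault $96,000; extortion $25,000; robbery $63,000.
Stacking rule: highest base plus 35% of each additional charge. Highest is first-degree assault at $96,000. Additional: $25,000 × 35% = $8,750; $63,000 × 35% = $22,050. Combined base = $96,000 + $30,800 = $126,800.
Defendant is a documented gang member (+20%): $126,800 × 1.2 = $152,160.
Offense committed while on probation or parole (+30%): $152,160 × 1.3 = $197,808.
Defendant has an out-of-state residence (+20%): $197,808 × 1.2 = $237,369.60.
Rounded to the nearest dollar: $237,370.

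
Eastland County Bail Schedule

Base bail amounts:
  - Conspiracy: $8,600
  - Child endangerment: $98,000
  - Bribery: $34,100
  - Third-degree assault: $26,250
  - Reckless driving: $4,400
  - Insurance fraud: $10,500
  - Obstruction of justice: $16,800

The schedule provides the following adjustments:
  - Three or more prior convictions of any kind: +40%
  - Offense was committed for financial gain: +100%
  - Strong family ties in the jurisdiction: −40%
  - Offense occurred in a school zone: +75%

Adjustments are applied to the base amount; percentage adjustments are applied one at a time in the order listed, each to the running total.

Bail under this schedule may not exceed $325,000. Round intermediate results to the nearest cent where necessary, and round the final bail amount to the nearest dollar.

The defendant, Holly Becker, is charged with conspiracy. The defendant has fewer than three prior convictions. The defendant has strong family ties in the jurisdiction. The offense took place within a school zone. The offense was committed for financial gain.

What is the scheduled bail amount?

$18,060

Base amounts from the schedule: conspiracy $8,600.
Single charge. Combined base = $8,600.
Offense was committed for financial gain (+100%): $8,600 × 2 = $17,200.
Strong family ties in the jurisdiction (−40%): $17,200 × 0.6 = $10,320.
Offense occurred in a school zone (+75%): $10,320 × 1.75 = $18,060.
$18,060 is within the $325,000 maximum.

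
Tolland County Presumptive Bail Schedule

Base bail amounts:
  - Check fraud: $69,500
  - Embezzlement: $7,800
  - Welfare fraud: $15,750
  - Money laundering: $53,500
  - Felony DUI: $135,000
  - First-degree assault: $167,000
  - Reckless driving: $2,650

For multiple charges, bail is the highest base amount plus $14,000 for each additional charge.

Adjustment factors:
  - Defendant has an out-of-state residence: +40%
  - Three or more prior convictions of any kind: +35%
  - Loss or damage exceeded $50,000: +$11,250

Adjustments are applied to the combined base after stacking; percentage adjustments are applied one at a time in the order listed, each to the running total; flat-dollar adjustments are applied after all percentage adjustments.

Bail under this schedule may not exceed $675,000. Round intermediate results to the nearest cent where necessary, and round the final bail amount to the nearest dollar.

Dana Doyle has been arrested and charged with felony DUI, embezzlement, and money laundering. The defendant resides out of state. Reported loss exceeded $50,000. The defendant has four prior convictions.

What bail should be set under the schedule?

$319,320

Base amounts from the schedule: felony DUI $135,000; embezzlement $7,800; money laundering $53,500.
Stacking rule: highest base plus $14,000 per additional charge. Highest is felony DUI at $135,000; 2 additional charges → +$28,000. Combined base = $163,000.
Defendant has an out-of-state residence (+40%): $163,000 × 1.4 = $228,200.
Three or more prior convictions of any kind (+35%): $228,200 × 1.35 = $308,070.
Loss or damage exceeded $50,000 (+$11,250 flat): $308,070 + $11,250 = $319,320.
$319,320 is within the $675,000 maximum.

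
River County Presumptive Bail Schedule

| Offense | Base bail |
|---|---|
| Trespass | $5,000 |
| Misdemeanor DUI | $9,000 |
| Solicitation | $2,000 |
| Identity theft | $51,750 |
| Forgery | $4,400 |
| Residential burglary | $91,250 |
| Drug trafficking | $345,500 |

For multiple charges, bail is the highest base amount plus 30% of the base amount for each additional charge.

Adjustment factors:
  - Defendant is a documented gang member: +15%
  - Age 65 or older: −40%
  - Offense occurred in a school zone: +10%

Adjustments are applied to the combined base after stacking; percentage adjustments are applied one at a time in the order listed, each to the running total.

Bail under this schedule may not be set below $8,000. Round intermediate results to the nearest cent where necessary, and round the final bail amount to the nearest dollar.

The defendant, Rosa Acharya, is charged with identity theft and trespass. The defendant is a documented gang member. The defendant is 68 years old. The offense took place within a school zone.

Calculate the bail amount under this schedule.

Base amounts from the schedule: identity theft $51,750; trespass $5,000.
Stacking rule: highest base plus 30% of each additional charge. Highest is identity theft at $51,750. Additional: $5,000 × 30% = $1,500. Combined base = $51,750 + $1,500 = $53,250.
Defendant is a documented gang member (+15%): $53,250 × 1.15 = $61,237.50.
Age 65 or older (−40%): $61,237.50 × 0.6 = $36,742.50.
Offense occurred in a school zone (+10%): $36,742.50 × 1.1 = $40,416.75.
$40,416.75 is at or above the $8,000 minimum.
Rounded to the nearest dollar: $40,417.

$40,417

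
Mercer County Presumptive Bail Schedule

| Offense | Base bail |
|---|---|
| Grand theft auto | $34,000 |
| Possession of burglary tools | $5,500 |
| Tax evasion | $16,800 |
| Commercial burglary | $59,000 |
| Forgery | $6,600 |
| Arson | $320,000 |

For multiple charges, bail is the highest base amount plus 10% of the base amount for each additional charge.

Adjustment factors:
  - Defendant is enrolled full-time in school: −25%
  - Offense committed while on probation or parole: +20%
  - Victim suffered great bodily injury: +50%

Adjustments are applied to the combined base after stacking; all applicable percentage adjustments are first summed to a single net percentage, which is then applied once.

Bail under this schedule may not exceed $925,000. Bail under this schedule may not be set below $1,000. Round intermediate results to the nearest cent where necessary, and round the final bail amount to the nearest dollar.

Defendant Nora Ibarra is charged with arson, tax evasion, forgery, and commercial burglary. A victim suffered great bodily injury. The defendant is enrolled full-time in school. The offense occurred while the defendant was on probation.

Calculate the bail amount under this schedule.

Base amounts from the schedule: arson $320,000; tax evasion $16,800; forgery $6,600; commercial burglary $59,000.
Stacking rule: highest base plus 10% of each additional charge. Highest is arson at $320,000. Additional: $16,800 × 10% = $1,680; $6,600 × 10% = $660; $59,000 × 10% = $5,900. Combined base = $320,000 + $8,240 = $328,240.
Net percentage adjustment: −25% +20% +50% = +45%. $328,240 × 1.45 = $475,948.
$475,948 is within the $925,000 maximum.
$475,948 is at or above the $1,000 minimum.

$475,948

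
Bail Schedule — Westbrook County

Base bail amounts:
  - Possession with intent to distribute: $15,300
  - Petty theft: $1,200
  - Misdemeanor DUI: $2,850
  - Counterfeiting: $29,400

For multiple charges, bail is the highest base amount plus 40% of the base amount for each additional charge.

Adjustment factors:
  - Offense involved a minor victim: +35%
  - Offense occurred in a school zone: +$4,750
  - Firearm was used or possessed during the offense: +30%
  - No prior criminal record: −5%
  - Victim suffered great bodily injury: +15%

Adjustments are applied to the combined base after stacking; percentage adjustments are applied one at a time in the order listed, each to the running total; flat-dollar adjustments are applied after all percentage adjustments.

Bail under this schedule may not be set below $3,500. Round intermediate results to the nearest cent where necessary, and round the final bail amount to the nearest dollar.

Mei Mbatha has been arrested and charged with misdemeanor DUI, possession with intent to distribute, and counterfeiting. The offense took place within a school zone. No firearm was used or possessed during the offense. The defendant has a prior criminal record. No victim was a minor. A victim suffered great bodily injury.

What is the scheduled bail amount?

Base amounts from the schedule: misdemeanor DUI $2,850; possession with intent to distribute $15,300; counterfeiting $29,400.
Stacking rule: highest base plus 40% of each additional charge. Highest is counterfeiting at $29,400. Additional: $2,850 × 40% = $1,140; $15,300 × 40% = $6,120. Combined base = $29,400 + $7,260 = $36,660.
Victim suffered great bodily injury (+15%): $36,660 × 1.15 = $42,159.
Offense occurred in a school zone (+$4,750 flat): $42,159 + $4,750 = $46,909.
$46,909 is at or above the $3,500 minimum.

$46,909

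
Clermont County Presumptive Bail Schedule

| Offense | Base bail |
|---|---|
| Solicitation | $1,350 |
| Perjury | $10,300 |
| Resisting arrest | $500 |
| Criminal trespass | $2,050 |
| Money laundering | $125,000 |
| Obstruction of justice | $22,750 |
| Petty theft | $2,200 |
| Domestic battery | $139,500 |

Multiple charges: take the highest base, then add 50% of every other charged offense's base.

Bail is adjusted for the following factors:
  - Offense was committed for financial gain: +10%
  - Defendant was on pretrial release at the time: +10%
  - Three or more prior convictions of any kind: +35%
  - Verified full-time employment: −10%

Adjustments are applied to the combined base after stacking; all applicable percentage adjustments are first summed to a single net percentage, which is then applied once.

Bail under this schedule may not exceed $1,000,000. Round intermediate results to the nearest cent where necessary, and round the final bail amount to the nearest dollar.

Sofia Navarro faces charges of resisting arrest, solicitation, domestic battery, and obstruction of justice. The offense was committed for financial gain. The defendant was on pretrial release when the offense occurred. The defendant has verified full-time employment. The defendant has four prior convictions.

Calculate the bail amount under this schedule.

Base amounts from the schedule: resisting arrest $500; solicitation $1,350; domestic battery $139,500; obstruction of justice $22,750.
Stacking rule: highest base plus 50% of each additional charge. Highest is domestic battery at $139,500. Additional: $500 × 50% = $250; $1,350 × 50% = $675; $22,750 × 50% = $11,375. Combined base = $139,500 + $12,300 = $151,800.
Net percentage adjustment: +10% +10% +35% −10% = +45%. $151,800 × 1.45 = $220,110.
$220,110 is within the $1,000,000 maximum.

$220,110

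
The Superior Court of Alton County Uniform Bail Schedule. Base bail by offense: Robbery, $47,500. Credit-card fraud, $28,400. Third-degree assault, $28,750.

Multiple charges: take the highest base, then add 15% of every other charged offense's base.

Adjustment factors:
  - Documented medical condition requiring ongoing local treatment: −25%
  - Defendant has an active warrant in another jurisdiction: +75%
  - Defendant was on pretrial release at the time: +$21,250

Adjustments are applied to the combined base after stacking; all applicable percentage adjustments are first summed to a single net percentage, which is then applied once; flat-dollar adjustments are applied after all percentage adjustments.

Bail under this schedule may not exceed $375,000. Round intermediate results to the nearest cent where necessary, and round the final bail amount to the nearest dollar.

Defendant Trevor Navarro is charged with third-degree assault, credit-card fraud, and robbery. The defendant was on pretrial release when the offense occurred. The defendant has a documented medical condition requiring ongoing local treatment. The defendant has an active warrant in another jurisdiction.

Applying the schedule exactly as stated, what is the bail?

$105,359

Base amounts from the schedule: third-degree assault $28,750; credit-card fraud $28,400; robbery $47,500.
Stacking rule: highest base plus 15% of each additional charge. Highest is robbery at $47,500. Additional: $28,750 × 15% = $4,312.50; $28,400 × 15% = $4,260. Combined base = $47,500 + $8,572.50 = $56,072.50.
Net percentage adjustment: −25% +75% = +50%. $56,072.50 × 1.5 = $84,108.75.
Defendant was on pretrial release at the time (+$21,250 flat): $84,108.75 + $21,250 = $105,358.75.
$105,358.75 is within the $375,000 maximum.
Rounded to the nearest dollar: $105,359.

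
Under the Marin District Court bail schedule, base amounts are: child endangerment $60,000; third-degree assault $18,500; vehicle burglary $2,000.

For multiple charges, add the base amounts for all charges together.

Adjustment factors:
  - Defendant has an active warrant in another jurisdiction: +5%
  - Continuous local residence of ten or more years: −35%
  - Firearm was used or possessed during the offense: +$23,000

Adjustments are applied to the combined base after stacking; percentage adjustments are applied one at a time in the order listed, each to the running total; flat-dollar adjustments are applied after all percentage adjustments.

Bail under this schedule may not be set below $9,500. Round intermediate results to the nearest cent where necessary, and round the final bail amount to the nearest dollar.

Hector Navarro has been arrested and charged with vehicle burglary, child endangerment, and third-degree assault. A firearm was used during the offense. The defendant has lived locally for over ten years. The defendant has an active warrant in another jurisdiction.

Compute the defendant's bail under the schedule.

$77,941

Base amounts from the schedule: vehicle burglary $2,000; child endangerment $60,000; third-degree assault $18,500.
Stacking rule: sum of all bases. $2,000 + $60,000 + $18,500 = $80,500.
Defendant has an active warrant in another jurisdiction (+5%): $80,500 × 1.05 = $84,525.
Continuous local residence of ten or more years (−35%): $84,525 × 0.65 = $54,941.25.
Firearm was used or possessed during the offense (+$23,000 flat): $54,941.25 + $23,000 = $77,941.25.
$77,941.25 is at or above the $9,500 minimum.
Rounded to the nearest dollar: $77,941.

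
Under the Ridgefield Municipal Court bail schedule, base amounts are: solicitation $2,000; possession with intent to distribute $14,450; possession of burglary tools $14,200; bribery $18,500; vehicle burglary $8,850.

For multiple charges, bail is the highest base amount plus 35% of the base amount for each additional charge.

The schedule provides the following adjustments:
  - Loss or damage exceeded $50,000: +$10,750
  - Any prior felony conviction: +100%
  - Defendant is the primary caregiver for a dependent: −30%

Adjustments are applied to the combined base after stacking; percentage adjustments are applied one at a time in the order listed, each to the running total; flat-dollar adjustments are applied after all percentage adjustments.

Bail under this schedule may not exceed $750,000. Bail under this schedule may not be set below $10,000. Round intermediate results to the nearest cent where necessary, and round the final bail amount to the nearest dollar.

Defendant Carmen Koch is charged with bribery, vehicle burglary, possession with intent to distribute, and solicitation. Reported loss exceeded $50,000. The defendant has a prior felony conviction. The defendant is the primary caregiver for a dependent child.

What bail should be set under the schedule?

Base amounts from the schedule: bribery $18,500; vehicle burglary $8,850; possession with intent to distribute $14,450; solicitation $2,000.
Stacking rule: highest base plus 35% of each additional charge. Highest is bribery at $18,500. Additional: $8,850 × 35% = $3,097.50; $14,450 × 35% = $5,057.50; $2,000 × 35% = $700. Combined base = $18,500 + $8,855 = $27,355.
Any prior felony conviction (+100%): $27,355 × 2 = $54,710.
Defendant is the primary caregiver for a dependent (−30%): $54,710 × 0.7 = $38,297.
Loss or damage exceeded $50,000 (+$10,750 flat): $38,297 + $10,750 = $49,047.
$49,047 is within the $750,000 maximum.
$49,047 is at or above the $10,000 minimum.

$49,047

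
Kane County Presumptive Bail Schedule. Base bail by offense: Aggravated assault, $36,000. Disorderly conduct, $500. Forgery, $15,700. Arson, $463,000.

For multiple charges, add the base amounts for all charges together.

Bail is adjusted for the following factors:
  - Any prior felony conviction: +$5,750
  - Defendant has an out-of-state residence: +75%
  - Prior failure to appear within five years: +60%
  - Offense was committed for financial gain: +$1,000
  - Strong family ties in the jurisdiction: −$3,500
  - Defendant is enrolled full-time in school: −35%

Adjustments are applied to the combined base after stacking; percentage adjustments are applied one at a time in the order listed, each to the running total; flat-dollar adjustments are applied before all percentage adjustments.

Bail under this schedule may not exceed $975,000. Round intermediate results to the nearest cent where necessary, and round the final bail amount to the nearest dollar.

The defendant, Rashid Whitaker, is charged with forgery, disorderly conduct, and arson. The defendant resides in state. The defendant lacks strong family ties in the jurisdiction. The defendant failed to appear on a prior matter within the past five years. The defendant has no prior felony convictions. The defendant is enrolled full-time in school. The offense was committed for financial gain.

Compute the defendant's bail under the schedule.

$499,408

Base amounts from the schedule: forgery $15,700; disorderly conduct $500; arson $463,000.
Stacking rule: sum of all bases. $15,700 + $500 + $463,000 = $479,200.
Offense was committed for financial gain (+$1,000 flat): $479,200 + $1,000 = $480,200.
Prior failure to appear within five years (+60%): $480,200 × 1.6 = $768,320.
Defendant is enrolled full-time in school (−35%): $768,320 × 0.65 = $499,408.
$499,408 is within the $975,000 maximum.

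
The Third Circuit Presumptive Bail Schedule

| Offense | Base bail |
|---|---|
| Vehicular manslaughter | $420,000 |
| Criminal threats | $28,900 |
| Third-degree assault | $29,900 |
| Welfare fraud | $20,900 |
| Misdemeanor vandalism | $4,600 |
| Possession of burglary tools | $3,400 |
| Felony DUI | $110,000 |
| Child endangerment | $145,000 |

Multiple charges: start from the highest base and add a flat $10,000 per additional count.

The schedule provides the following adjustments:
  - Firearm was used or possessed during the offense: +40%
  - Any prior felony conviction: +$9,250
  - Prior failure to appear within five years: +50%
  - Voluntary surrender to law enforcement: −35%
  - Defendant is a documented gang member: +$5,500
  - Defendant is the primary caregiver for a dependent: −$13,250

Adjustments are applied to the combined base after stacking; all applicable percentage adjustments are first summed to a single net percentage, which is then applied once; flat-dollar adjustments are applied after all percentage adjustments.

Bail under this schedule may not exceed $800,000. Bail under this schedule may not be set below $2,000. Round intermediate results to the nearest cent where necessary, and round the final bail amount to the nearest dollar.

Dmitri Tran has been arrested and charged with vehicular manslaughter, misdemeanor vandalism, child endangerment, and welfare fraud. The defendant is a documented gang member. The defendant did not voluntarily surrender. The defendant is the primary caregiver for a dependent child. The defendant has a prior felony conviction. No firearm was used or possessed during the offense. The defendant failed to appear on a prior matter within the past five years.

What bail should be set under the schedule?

Base amounts from the schedule: vehicular manslaughter $420,000; misdemeanor vandalism $4,600; child endangerment $145,000; welfare fraud $20,900.
Stacking rule: highest base plus $10,000 per additional charge. Highest is vehicular manslaughter at $420,000; 3 additional charges → +$30,000. Combined base = $450,000.
Prior failure to appear within five years (+50%): $450,000 × 1.5 = $675,000.
Any prior felony conviction (+$9,250 flat): $675,000 + $9,250 = $684,250.
Defendant is a documented gang member (+$5,500 flat): $684,250 + $5,500 = $689,750.
Defendant is the primary caregiver for a dependent (−$13,250 flat): $689,750 − $13,250 = $676,500.
$676,500 is within the $800,000 maximum.
$676,500 is at or above the $2,000 minimum.

$676,500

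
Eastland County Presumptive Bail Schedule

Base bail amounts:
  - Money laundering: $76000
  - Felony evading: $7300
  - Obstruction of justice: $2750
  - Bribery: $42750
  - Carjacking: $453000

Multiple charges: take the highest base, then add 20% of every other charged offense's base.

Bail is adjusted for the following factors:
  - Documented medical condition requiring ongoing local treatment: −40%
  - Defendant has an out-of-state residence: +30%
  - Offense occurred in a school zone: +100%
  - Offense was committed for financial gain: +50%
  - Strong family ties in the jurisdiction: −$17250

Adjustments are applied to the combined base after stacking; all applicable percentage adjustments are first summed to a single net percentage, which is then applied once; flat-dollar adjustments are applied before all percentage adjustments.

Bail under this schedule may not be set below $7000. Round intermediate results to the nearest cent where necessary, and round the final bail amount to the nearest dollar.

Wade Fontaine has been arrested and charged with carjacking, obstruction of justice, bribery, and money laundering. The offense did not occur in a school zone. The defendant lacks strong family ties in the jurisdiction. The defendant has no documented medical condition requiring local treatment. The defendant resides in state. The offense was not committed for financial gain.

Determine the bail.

$477300

Base amounts from the schedule: carjacking $453000; obstruction of justice $2750; bribery $42750; money laundering $76000.
Stacking rule: highest base plus 20% of each additional charge. Highest is carjacking at $453000. Additional: $2750 × 20% = $550; $42750 × 20% = $8550; $76000 × 20% = $15200. Combined base = $453000 + $24300 = $477300.
No adjustment factors apply to this defendant.
$477300 is at or above the $7000 minimum.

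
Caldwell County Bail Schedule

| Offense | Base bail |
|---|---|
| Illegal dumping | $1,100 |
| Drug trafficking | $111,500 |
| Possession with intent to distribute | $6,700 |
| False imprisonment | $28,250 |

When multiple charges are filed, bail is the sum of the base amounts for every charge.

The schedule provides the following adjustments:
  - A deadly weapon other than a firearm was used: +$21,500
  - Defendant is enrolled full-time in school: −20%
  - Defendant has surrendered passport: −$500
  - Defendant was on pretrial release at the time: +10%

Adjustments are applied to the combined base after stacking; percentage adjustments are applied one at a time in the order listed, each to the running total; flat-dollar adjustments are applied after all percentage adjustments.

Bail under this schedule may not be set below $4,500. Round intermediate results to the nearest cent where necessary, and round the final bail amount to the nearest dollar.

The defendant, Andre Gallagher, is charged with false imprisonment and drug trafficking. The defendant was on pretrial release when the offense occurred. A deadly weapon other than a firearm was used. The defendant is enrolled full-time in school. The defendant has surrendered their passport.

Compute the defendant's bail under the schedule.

Base amounts from the schedule: false imprisonment $28,250; drug trafficking $111,500.
Stacking rule: sum of all bases. $28,250 + $111,500 = $139,750.
Defendant is enrolled full-time in school (−20%): $139,750 × 0.8 = $111,800.
Defendant was on pretrial release at the time (+10%): $111,800 × 1.1 = $122,980.
A deadly weapon other than a firearm was used (+$21,500 flat): $122,980 + $21,500 = $144,480.
Defendant has surrendered passport (−$500 flat): $144,480 − $500 = $143,980.
$143,980 is at or above the $4,500 minimum.

$143,980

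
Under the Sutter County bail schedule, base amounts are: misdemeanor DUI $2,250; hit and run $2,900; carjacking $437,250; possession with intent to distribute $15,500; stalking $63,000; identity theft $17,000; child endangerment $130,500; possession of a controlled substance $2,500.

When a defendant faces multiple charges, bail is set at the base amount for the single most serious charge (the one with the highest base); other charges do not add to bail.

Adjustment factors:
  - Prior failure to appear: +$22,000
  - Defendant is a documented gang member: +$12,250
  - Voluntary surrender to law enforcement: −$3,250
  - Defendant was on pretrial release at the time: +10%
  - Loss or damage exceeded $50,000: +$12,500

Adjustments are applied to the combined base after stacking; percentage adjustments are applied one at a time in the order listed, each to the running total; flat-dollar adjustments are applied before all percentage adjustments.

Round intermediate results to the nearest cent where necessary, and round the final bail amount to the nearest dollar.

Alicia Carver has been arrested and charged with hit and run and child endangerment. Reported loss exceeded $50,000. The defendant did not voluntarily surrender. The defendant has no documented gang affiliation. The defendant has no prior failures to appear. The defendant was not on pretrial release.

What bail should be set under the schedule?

Base amounts from the schedule: hit and run $2,900; child endangerment $130,500.
Stacking rule: use the highest base only. Highest is child endangerment at $130,500. Combined base = $130,500.
Loss or damage exceeded $50,000 (+$12,500 flat): $130,500 + $12,500 = $143,000.

$143,000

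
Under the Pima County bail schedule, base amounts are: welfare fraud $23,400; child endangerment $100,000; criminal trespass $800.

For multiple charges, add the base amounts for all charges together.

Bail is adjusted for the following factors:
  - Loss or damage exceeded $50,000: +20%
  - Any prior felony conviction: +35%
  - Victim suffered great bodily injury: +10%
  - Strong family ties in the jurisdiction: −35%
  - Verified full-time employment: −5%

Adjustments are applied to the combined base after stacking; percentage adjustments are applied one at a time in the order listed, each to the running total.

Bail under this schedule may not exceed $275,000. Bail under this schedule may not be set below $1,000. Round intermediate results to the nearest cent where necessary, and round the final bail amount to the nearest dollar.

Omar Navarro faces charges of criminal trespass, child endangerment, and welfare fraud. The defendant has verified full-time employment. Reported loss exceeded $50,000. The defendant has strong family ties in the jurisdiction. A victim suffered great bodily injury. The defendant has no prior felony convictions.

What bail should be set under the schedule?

$101,235

Base amounts from the schedule: criminal trespass $800; child endangerment $100,000; welfare fraud $23,400.
Stacking rule: sum of all bases. $800 + $100,000 + $23,400 = $124,200.
Loss or damage exceeded $50,000 (+20%): $124,200 × 1.2 = $149,040.
Victim suffered great bodily injury (+10%): $149,040 × 1.1 = $163,944.
Strong family ties in the jurisdiction (−35%): $163,944 × 0.65 = $106,563.60.
Verified full-time employment (−5%): $106,563.60 × 0.95 = $101,235.42.
$101,235.42 is within the $275,000 maximum.
$101,235.42 is at or above the $1,000 minimum.
Rounded to the nearest dollar: $101,235.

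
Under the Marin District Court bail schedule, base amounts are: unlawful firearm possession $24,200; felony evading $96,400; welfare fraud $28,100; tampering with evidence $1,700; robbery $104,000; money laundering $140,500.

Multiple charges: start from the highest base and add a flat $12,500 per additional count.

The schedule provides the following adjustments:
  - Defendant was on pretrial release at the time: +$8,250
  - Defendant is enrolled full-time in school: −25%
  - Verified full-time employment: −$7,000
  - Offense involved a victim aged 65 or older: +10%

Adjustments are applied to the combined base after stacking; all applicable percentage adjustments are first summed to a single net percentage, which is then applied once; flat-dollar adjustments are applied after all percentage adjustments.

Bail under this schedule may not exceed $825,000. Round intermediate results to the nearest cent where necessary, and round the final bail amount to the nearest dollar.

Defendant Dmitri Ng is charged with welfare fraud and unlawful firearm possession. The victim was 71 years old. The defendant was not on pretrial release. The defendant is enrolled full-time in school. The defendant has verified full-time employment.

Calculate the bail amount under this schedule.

$27,510

Base amounts from the schedule: welfare fraud $28,100; unlawful firearm possession $24,200.
Stacking rule: highest base plus $12,500 per additional charge. Highest is welfare fraud at $28,100; 1 additional charge → +$12,500. Combined base = $40,600.
Net percentage adjustment: −25% +10% = −15%. $40,600 × 0.85 = $34,510.
Verified full-time employment (−$7,000 flat): $34,510 − $7,000 = $27,510.
$27,510 is within the $825,000 maximum.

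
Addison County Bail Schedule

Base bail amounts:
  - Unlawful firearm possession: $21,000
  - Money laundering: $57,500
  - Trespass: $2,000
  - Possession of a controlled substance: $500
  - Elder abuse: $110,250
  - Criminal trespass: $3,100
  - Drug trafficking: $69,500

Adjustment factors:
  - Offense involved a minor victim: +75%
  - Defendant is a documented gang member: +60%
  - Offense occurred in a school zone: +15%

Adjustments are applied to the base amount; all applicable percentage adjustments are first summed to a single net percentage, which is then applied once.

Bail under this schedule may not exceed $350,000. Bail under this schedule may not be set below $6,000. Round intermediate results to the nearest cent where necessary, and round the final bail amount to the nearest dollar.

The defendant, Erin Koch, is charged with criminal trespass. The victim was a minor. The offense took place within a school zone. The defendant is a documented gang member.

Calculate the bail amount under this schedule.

Base amounts from the schedule: criminal trespass $3,100.
Single charge. Combined base = $3,100.
Net percentage adjustment: +75% +60% +15% = +150%. $3,100 × 2.5 = $7,750.
$7,750 is within the $350,000 maximum.
$7,750 is at or above the $6,000 minimum.

$7,750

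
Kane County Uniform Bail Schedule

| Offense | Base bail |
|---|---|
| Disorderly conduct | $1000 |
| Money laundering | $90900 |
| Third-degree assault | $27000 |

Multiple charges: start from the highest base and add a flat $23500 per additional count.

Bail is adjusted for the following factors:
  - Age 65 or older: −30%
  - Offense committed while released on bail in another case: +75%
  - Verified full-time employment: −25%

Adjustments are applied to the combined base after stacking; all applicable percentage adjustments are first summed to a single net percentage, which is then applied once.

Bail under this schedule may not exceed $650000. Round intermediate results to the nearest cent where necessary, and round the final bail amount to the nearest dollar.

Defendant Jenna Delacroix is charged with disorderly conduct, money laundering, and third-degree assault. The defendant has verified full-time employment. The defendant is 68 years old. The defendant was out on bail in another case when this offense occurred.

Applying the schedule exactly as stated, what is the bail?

$165480

Base amounts from the schedule: disorderly conduct $1000; money laundering $90900; third-degree assault $27000.
Stacking rule: highest base plus $23500 per additional charge. Highest is money laundering at $90900; 2 additional charges → +$47000. Combined base = $137900.
Net percentage adjustment: −30% +75% −25% = +20%. $137900 × 1.2 = $165480.
$165480 is within the $650000 maximum.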